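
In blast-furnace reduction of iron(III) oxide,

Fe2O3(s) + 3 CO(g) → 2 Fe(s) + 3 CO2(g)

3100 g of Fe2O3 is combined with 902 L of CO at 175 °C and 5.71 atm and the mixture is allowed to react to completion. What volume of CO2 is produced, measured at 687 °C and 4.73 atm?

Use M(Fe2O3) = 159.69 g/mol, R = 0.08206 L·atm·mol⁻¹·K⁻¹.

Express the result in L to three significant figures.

n(Fe2O3) = 3100 / 159.69 = 19.41 mol
n(CO) = PV/RT = (5.71 × 902) / (0.08206 × 448.15) = 140.1 mol
For 19.41 mol Fe2O3, stoichiometry requires (3/1) × 19.41 = 58.23 mol CO; 140.1 mol is available, so Fe2O3 is limiting.
n(CO2) = (3/1) × 19.41 = 58.23 mol
V(CO2) = nRT/P = 58.23 × 0.08206 × 960.15 / 4.73 = 970.0 L

970 L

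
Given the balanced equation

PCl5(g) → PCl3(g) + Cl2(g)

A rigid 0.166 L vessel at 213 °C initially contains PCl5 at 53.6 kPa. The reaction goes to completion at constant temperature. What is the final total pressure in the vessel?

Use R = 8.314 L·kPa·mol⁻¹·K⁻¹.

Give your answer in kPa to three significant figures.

107 kPa

Since T and V are fixed, P_final/P_initial = n_final/n_initial = 2/1.
P_final = (2/1) × 53.6 = 107.2 kPa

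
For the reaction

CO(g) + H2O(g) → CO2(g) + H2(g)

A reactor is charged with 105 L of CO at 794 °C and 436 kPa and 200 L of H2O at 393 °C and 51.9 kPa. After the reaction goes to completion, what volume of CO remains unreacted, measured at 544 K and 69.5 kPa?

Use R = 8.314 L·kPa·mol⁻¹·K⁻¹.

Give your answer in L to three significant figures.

214 L

n(CO) = PV/RT = (436 × 105) / (8.314 × 1067.15) = 5.160 mol
n(H2O) = PV/RT = (51.9 × 200) / (8.314 × 666.15) = 1.874 mol
For 5.160 mol CO, stoichiometry requires (1/1) × 5.160 = 5.160 mol H2O; 1.874 mol is available, so H2O is limiting.
n(CO) consumed = (1/1) × 1.874 = 1.874 mol; remaining = 5.160 − 1.874 = 3.286 mol
V(CO) = nRT/P = 3.286 × 8.314 × 544 / 69.5 = 213.8 L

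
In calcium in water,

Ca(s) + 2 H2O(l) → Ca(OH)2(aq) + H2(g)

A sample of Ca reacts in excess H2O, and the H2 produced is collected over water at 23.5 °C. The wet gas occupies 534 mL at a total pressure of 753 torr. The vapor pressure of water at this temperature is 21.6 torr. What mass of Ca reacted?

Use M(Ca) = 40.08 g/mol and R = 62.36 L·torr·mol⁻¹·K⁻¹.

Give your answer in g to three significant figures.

0.846 g

P(H2) = 753 − 21.6 = 731.4 torr
n(H2) = PV/RT = (731.4 × 0.5340) / (62.36 × 296.65) = 0.02111 mol
n(Ca) = (1/1) × 0.02111 = 0.02111 mol
m(Ca) = 0.02111 × 40.08 = 0.8461 g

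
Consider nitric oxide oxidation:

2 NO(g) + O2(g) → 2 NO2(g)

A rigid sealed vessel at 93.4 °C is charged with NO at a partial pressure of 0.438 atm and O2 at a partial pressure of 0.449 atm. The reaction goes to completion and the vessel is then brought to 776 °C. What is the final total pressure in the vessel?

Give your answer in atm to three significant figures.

1.91 atm

At constant V, partial pressures at 93.4 °C are proportional to moles, so apply stoichiometry directly to pressures.
P(O2) required for 0.438 atm of NO = (1/2) × 0.438 = 0.2190 atm; available 0.449 atm, so NO is limiting.
P(O2) remaining = 0.449 − (1/2) × 0.438 = 0.2300 atm
P(gaseous products) = (2)/2 × 0.438 = 0.4380 atm
P_total at 93.4 °C = 0.2300 + 0.4380 = 0.6680 atm
Scaling to 776 °C: P = 0.6680 × 1049.15/366.55 = 1.912 atm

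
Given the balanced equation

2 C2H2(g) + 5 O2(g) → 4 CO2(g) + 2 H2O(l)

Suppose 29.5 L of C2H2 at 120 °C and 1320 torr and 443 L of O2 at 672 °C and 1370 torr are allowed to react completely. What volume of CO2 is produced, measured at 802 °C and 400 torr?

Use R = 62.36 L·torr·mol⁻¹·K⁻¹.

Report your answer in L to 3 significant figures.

n(C2H2) = PV/RT = (1320 × 29.5) / (62.36 × 393.15) = 1.588 mol
n(O2) = PV/RT = (1370 × 443) / (62.36 × 945.15) = 10.30 mol
For 1.588 mol C2H2, stoichiometry requires (5/2) × 1.588 = 3.970 mol O2; 10.30 mol is available, so C2H2 is limiting.
n(CO2) = (4/2) × 1.588 = 3.176 mol
V(CO2) = nRT/P = 3.176 × 62.36 × 1075.15 / 400 = 532.3 L

532 L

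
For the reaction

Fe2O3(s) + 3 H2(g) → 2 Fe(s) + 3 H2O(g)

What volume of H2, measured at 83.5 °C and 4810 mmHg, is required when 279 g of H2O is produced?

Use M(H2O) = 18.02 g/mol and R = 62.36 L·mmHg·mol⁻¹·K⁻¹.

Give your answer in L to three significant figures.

n(H2O) = 279.0 / 18.02 = 15.48 mol
n(H2) = (3/3) × 15.48 = 15.48 mol
V = nRT/P = 15.48 × 62.36 × 356.65 / 4810 = 71.58 L

71.6 L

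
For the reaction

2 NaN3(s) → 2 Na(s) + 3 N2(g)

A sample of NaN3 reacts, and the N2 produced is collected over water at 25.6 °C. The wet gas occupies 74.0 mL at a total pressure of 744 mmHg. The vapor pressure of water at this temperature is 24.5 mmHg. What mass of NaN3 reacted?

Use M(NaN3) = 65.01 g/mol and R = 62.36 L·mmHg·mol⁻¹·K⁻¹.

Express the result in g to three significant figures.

P(N2) = 744 − 24.5 = 719.5 mmHg
n(N2) = PV/RT = (719.5 × 0.07400) / (62.36 × 298.75) = 0.002858 mol
n(NaN3) = (2/3) × 0.002858 = 0.001905 mol
m(NaN3) = 0.001905 × 65.01 = 0.1238 g

0.124 g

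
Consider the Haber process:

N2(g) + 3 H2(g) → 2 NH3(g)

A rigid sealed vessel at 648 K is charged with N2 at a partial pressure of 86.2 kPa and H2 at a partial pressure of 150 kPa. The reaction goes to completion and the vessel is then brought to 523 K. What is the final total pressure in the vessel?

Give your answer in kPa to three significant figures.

110 kPa

At constant V, partial pressures at 648 K are proportional to moles, so apply stoichiometry directly to pressures.
P(H2) required for 86.2 kPa of N2 = (3/1) × 86.2 = 258.6 kPa; available 150 kPa, so H2 is limiting.
P(N2) remaining = 86.2 − (1/3) × 150 = 36.20 kPa
P(gaseous products) = (2)/3 × 150 = 100.0 kPa
P_total at 648 K = 36.20 + 100.0 = 136.2 kPa
Scaling to 523 K: P = 136.2 × 523/648 = 109.9 kPa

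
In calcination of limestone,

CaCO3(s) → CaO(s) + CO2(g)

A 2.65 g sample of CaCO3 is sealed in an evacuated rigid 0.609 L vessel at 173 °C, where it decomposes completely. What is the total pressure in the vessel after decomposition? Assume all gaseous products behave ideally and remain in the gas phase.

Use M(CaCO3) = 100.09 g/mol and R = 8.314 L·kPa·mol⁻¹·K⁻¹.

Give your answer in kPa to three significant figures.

n(CaCO3) = 2.65 / 100.09 = 0.02648 mol
n(gas produced) = (1/1) × 0.02648 = 0.02648 mol
P = nRT/V = 0.02648 × 8.314 × 446.15 / 0.609 = 161.3 kPa

161 kPa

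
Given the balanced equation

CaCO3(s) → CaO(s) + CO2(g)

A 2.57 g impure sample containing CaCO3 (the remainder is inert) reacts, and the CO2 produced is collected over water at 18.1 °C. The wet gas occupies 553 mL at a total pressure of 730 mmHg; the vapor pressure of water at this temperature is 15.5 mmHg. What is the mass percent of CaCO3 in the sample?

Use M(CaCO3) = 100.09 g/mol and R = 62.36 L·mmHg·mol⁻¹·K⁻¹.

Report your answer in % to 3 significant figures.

84.7 %

P(CO2) = 730 − 15.5 = 714.5 mmHg
n(CO2) = PV/RT = (714.5 × 0.5530) / (62.36 × 291.25) = 0.02175 mol
n(CaCO3) = (1/1) × 0.02175 = 0.02175 mol
m(CaCO3) = 0.02175 × 100.09 = 2.177 g
%CaCO3 = 2.177 / 2.57 × 100 = 84.71%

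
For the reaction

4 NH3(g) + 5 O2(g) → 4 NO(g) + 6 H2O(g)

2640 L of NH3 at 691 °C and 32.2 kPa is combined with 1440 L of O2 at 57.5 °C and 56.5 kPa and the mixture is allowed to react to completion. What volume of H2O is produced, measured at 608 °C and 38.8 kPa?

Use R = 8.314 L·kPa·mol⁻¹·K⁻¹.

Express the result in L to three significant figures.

n(NH3) = PV/RT = (32.2 × 2640) / (8.314 × 964.15) = 10.60 mol
n(O2) = PV/RT = (56.5 × 1440) / (8.314 × 330.65) = 29.60 mol
For 10.60 mol NH3, stoichiometry requires (5/4) × 10.60 = 13.25 mol O2; 29.60 mol is available, so NH3 is limiting.
n(H2O) = (6/4) × 10.60 = 15.90 mol
V(H2O) = nRT/P = 15.90 × 8.314 × 881.15 / 38.8 = 3002 L

3000 L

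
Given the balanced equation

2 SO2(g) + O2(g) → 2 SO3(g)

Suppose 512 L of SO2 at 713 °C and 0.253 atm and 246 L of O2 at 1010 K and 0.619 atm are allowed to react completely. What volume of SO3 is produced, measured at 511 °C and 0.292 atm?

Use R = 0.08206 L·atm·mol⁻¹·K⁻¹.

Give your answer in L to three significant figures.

353 L

n(SO2) = PV/RT = (0.253 × 512) / (0.08206 × 986.15) = 1.601 mol
n(O2) = PV/RT = (0.619 × 246) / (0.08206 × 1010) = 1.837 mol
For 1.601 mol SO2, stoichiometry requires (1/2) × 1.601 = 0.8005 mol O2; 1.837 mol is available, so SO2 is limiting.
n(SO3) = (2/2) × 1.601 = 1.601 mol
V(SO3) = nRT/P = 1.601 × 0.08206 × 784.15 / 0.292 = 352.8 L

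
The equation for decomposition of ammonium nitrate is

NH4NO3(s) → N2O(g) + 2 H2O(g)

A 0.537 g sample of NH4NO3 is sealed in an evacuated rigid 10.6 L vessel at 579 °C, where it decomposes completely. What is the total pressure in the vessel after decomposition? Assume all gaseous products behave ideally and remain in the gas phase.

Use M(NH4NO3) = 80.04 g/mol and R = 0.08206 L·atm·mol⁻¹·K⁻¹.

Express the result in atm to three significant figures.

n(NH4NO3) = 0.537 / 80.04 = 0.006709 mol
n(gas produced) = (3/1) × 0.006709 = 0.02013 mol
P = nRT/V = 0.02013 × 0.08206 × 852.15 / 10.6 = 0.1328 atm

0.133 atm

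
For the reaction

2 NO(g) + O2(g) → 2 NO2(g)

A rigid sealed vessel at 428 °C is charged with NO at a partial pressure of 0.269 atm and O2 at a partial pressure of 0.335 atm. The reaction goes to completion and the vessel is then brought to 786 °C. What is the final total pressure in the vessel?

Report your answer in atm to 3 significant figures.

At constant V, partial pressures at 428 °C are proportional to moles, so apply stoichiometry directly to pressures.
P(O2) required for 0.269 atm of NO = (1/2) × 0.269 = 0.1345 atm; available 0.335 atm, so NO is limiting.
P(O2) remaining = 0.335 − (1/2) × 0.269 = 0.2005 atm
P(gaseous products) = (2)/2 × 0.269 = 0.2690 atm
P_total at 428 °C = 0.2005 + 0.2690 = 0.4695 atm
Scaling to 786 °C: P = 0.4695 × 1059.15/701.15 = 0.7092 atm

0.709 atm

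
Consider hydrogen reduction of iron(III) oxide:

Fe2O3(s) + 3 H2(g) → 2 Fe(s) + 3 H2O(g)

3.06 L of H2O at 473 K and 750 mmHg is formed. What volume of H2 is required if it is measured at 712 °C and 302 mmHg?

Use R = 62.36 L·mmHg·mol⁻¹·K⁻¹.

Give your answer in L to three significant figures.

n(H2O) = PV/RT = (750 × 3.06) / (62.36 × 473) = 0.07781 mol
n(H2) = (3/3) × 0.07781 = 0.07781 mol
V = nRT/P = 0.07781 × 62.36 × 985.15 / 302 = 15.83 L

15.8 L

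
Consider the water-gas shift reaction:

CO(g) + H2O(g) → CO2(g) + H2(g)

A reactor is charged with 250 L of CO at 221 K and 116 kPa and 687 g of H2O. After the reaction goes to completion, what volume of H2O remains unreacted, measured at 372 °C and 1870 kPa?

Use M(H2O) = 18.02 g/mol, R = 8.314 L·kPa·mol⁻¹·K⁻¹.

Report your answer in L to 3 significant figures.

n(CO) = PV/RT = (116 × 250) / (8.314 × 221) = 15.78 mol
n(H2O) = 687 / 18.02 = 38.12 mol
For 15.78 mol CO, stoichiometry requires (1/1) × 15.78 = 15.78 mol H2O; 38.12 mol is available, so CO is limiting.
n(H2O) consumed = (1/1) × 15.78 = 15.78 mol; remaining = 38.12 − 15.78 = 22.34 mol
V(H2O) = nRT/P = 22.34 × 8.314 × 645.15 / 1870 = 64.08 L

64.1 L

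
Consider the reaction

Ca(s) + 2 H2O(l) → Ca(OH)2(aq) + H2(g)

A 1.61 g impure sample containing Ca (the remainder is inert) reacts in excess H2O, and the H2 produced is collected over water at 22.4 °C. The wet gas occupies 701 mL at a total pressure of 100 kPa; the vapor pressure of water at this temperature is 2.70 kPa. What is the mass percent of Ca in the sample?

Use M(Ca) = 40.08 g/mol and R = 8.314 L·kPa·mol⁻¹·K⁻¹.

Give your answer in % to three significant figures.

69.1 %

P(H2) = 100 − 2.70 = 97.30 kPa
n(H2) = PV/RT = (97.30 × 0.7010) / (8.314 × 295.55) = 0.02776 mol
n(Ca) = (1/1) × 0.02776 = 0.02776 mol
m(Ca) = 0.02776 × 40.08 = 1.113 g
%Ca = 1.113 / 1.61 × 100 = 69.13%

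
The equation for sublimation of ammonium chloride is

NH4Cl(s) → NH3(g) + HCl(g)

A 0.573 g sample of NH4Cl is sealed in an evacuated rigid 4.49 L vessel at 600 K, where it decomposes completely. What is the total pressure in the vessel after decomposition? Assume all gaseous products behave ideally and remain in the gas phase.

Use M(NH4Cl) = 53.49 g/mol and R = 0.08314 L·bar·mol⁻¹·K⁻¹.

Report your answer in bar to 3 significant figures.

0.238 bar

n(NH4Cl) = 0.573 / 53.49 = 0.01071 mol
n(gas produced) = (2/1) × 0.01071 = 0.02142 mol
P = nRT/V = 0.02142 × 0.08314 × 600 / 4.49 = 0.2380 bar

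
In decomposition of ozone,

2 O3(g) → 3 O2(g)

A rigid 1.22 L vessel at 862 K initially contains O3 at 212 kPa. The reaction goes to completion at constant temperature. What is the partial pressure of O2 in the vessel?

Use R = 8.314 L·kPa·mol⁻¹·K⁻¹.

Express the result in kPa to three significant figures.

n(O3)₀ = PV/RT = (212 × 1.22) / (8.314 × 862) = 0.03609 mol
n(O2) = (3/2) × 0.03609 = 0.05413 mol
P(O2) = nRT/V = 0.05413 × 8.314 × 862 / 1.22 = 318.0 kPa

318 kPa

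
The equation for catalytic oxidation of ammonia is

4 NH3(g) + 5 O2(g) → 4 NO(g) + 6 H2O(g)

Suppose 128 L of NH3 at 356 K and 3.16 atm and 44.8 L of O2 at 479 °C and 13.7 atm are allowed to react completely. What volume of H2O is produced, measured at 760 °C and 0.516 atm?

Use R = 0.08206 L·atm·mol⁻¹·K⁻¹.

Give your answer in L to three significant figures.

1960 L

n(NH3) = PV/RT = (3.16 × 128) / (0.08206 × 356) = 13.85 mol
n(O2) = PV/RT = (13.7 × 44.8) / (0.08206 × 752.15) = 9.944 mol
For 13.85 mol NH3, stoichiometry requires (5/4) × 13.85 = 17.31 mol O2; 9.944 mol is available, so O2 is limiting.
n(H2O) = (6/5) × 9.944 = 11.93 mol
V(H2O) = nRT/P = 11.93 × 0.08206 × 1033.15 / 0.516 = 1960 L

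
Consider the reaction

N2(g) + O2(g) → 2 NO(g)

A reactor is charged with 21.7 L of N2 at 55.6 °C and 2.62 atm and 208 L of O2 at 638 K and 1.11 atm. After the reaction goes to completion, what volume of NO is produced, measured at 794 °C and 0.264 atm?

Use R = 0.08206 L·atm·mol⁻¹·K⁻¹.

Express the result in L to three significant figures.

1400 L

n(N2) = PV/RT = (2.62 × 21.7) / (0.08206 × 328.75) = 2.107 mol
n(O2) = PV/RT = (1.11 × 208) / (0.08206 × 638) = 4.410 mol
For 2.107 mol N2, stoichiometry requires (1/1) × 2.107 = 2.107 mol O2; 4.410 mol is available, so N2 is limiting.
n(NO) = (2/1) × 2.107 = 4.214 mol
V(NO) = nRT/P = 4.214 × 0.08206 × 1067.15 / 0.264 = 1398 L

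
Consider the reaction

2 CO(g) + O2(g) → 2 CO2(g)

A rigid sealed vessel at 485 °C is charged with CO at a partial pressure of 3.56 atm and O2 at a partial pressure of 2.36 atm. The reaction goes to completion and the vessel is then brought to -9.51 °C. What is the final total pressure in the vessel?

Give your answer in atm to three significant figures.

1.44 atm

With V and T fixed, P_i ∝ n_i, so the mole ratios apply directly to partial pressures at 485 °C.
P(O2) required for 3.56 atm of CO = (1/2) × 3.56 = 1.780 atm; available 2.36 atm, so CO is limiting.
P(O2) remaining = 2.36 − (1/2) × 3.56 = 0.5800 atm
P(gaseous products) = (2)/2 × 3.56 = 3.560 atm
P_total at 485 °C = 0.5800 + 3.560 = 4.140 atm
Scaling to -9.51 °C: P = 4.140 × 263.64/758.15 = 1.440 atm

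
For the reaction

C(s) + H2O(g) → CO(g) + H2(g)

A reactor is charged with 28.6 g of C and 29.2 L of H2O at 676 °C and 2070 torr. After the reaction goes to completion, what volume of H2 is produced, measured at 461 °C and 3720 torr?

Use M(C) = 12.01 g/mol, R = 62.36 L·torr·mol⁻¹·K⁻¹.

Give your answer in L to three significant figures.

12.6 L

n(C) = 28.6 / 12.01 = 2.381 mol
n(H2O) = PV/RT = (2070 × 29.2) / (62.36 × 949.15) = 1.021 mol
For 2.381 mol C, stoichiometry requires (1/1) × 2.381 = 2.381 mol H2O; 1.021 mol is available, so H2O is limiting.
n(H2) = (1/1) × 1.021 = 1.021 mol
V(H2) = nRT/P = 1.021 × 62.36 × 734.15 / 3720 = 12.57 L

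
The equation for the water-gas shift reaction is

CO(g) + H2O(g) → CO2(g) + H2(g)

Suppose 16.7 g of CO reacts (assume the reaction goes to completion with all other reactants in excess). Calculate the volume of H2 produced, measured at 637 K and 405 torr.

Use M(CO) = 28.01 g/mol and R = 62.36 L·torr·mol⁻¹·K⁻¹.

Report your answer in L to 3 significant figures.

n(CO) = 16.70 / 28.01 = 0.5962 mol
n(H2) = (1/1) × 0.5962 = 0.5962 mol
V = nRT/P = 0.5962 × 62.36 × 637 / 405 = 58.48 L

58.5 L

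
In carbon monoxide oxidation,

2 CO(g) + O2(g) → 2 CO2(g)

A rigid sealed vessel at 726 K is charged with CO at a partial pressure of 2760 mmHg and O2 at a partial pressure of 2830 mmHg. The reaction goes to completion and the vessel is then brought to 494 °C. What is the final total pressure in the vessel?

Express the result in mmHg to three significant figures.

With V and T fixed, P_i ∝ n_i, so the mole ratios apply directly to partial pressures at 726 K.
P(O2) required for 2760 mmHg of CO = (1/2) × 2760 = 1380 mmHg; available 2830 mmHg, so CO is limiting.
P(O2) remaining = 2830 − (1/2) × 2760 = 1450 mmHg
P(gaseous products) = (2)/2 × 2760 = 2760 mmHg
P_total at 726 K = 1450 + 2760 = 4210 mmHg
Scaling to 494 °C: P = 4210 × 767.15/726 = 4449 mmHg

4450 mmHg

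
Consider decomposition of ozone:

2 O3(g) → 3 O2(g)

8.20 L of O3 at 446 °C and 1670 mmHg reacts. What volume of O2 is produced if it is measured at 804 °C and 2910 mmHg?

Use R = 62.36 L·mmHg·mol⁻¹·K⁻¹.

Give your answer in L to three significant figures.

10.6 L

n(O3) = PV/RT = (1670 × 8.20) / (62.36 × 719.15) = 0.3054 mol
n(O2) = (3/2) × 0.3054 = 0.4581 mol
V = nRT/P = 0.4581 × 62.36 × 1077.15 / 2910 = 10.57 L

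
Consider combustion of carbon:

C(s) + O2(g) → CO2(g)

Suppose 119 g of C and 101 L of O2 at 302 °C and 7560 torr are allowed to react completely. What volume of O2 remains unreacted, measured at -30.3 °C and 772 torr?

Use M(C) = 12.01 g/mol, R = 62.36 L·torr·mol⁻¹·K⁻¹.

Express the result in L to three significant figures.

223 L

n(C) = 119 / 12.01 = 9.908 mol
n(O2) = PV/RT = (7560 × 101) / (62.36 × 575.15) = 21.29 mol
For 9.908 mol C, stoichiometry requires (1/1) × 9.908 = 9.908 mol O2; 21.29 mol is available, so C is limiting.
n(O2) consumed = (1/1) × 9.908 = 9.908 mol; remaining = 21.29 − 9.908 = 11.38 mol
V(O2) = nRT/P = 11.38 × 62.36 × 242.85 / 772 = 223.2 L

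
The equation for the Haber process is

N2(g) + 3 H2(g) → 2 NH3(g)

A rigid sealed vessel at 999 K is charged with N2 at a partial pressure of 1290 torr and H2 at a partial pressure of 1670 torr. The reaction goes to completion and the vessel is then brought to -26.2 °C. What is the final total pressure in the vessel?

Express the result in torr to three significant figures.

456 torr

With V and T fixed, P_i ∝ n_i, so the mole ratios apply directly to partial pressures at 999 K.
P(H2) required for 1290 torr of N2 = (3/1) × 1290 = 3870 torr; available 1670 torr, so H2 is limiting.
P(N2) remaining = 1290 − (1/3) × 1670 = 733.3 torr
P(gaseous products) = (2)/3 × 1670 = 1113 torr
P_total at 999 K = 733.3 + 1113 = 1846 torr
Scaling to -26.2 °C: P = 1846 × 246.95/999 = 456.3 torr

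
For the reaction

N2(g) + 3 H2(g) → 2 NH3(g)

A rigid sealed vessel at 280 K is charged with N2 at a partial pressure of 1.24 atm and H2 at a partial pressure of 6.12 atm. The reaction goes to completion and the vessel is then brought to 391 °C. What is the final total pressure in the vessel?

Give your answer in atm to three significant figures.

With V and T fixed, P_i ∝ n_i, so the mole ratios apply directly to partial pressures at 280 K.
P(H2) required for 1.24 atm of N2 = (3/1) × 1.24 = 3.720 atm; available 6.12 atm, so N2 is limiting.
P(H2) remaining = 6.12 − (3/1) × 1.24 = 2.400 atm
P(gaseous products) = (2)/1 × 1.24 = 2.480 atm
P_total at 280 K = 2.400 + 2.480 = 4.880 atm
Scaling to 391 °C: P = 4.880 × 664.15/280 = 11.58 atm

11.6 atm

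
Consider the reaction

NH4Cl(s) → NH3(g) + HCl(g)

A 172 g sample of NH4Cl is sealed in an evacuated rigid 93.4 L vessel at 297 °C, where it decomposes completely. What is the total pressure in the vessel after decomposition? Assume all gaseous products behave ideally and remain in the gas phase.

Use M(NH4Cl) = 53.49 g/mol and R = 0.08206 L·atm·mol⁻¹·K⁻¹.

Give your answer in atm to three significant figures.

n(NH4Cl) = 172 / 53.49 = 3.216 mol
n(gas produced) = (2/1) × 3.216 = 6.432 mol
P = nRT/V = 6.432 × 0.08206 × 570.15 / 93.4 = 3.222 atm

3.22 atm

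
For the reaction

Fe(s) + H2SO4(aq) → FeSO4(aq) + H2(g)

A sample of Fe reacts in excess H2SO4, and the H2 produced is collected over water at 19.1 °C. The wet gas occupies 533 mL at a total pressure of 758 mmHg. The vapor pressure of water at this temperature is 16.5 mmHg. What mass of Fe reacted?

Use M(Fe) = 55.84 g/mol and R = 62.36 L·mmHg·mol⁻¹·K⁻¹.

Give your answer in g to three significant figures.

P(H2) = 758 − 16.5 = 741.5 mmHg
n(H2) = PV/RT = (741.5 × 0.5330) / (62.36 × 292.25) = 0.02169 mol
n(Fe) = (1/1) × 0.02169 = 0.02169 mol
m(Fe) = 0.02169 × 55.84 = 1.211 g

1.21 g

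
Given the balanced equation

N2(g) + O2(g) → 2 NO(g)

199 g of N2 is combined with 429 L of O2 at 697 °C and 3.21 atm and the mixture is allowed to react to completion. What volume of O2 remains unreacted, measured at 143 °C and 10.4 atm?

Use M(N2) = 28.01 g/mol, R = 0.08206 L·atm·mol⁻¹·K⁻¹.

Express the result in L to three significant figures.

33.5 L

n(N2) = 199 / 28.01 = 7.105 mol
n(O2) = PV/RT = (3.21 × 429) / (0.08206 × 970.15) = 17.30 mol
For 7.105 mol N2, stoichiometry requires (1/1) × 7.105 = 7.105 mol O2; 17.30 mol is available, so N2 is limiting.
n(O2) consumed = (1/1) × 7.105 = 7.105 mol; remaining = 17.30 − 7.105 = 10.20 mol
V(O2) = nRT/P = 10.20 × 0.08206 × 416.15 / 10.4 = 33.49 L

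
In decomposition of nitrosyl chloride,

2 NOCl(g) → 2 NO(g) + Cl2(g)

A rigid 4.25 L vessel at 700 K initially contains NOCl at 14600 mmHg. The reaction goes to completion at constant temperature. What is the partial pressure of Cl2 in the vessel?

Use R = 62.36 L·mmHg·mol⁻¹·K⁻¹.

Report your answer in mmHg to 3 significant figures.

7300 mmHg

n(NOCl)₀ = PV/RT = (14600 × 4.25) / (62.36 × 700) = 1.421 mol
n(Cl2) = (1/2) × 1.421 = 0.7105 mol
P(Cl2) = nRT/V = 0.7105 × 62.36 × 700 / 4.25 = 7298 mmHg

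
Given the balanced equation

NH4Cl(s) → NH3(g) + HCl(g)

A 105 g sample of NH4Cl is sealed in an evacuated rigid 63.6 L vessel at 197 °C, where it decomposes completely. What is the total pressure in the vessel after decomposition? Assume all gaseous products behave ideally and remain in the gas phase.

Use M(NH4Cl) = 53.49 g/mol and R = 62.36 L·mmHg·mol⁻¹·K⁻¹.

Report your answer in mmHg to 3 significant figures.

1810 mmHg

n(NH4Cl) = 105 / 53.49 = 1.963 mol
n(gas produced) = (2/1) × 1.963 = 3.926 mol
P = nRT/V = 3.926 × 62.36 × 470.15 / 63.6 = 1810 mmHg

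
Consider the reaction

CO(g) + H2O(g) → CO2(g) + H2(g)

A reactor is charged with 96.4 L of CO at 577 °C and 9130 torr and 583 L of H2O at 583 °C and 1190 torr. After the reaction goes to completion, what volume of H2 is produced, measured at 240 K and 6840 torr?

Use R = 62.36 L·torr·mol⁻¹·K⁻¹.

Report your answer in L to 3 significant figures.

n(CO) = PV/RT = (9130 × 96.4) / (62.36 × 850.15) = 16.60 mol
n(H2O) = PV/RT = (1190 × 583) / (62.36 × 856.15) = 12.99 mol
For 16.60 mol CO, stoichiometry requires (1/1) × 16.60 = 16.60 mol H2O; 12.99 mol is available, so H2O is limiting.
n(H2) = (1/1) × 12.99 = 12.99 mol
V(H2) = nRT/P = 12.99 × 62.36 × 240 / 6840 = 28.42 L

28.4 L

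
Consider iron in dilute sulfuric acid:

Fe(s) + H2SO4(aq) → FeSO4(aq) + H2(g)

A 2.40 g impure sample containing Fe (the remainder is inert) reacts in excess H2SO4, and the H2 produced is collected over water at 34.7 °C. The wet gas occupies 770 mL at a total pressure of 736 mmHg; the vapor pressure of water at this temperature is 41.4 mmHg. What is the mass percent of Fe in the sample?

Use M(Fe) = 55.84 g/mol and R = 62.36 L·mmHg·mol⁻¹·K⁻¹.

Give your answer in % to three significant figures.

P(H2) = 736 − 41.4 = 694.6 mmHg
n(H2) = PV/RT = (694.6 × 0.7700) / (62.36 × 307.85) = 0.02786 mol
n(Fe) = (1/1) × 0.02786 = 0.02786 mol
m(Fe) = 0.02786 × 55.84 = 1.556 g
%Fe = 1.556 / 2.40 × 100 = 64.83%

64.8 %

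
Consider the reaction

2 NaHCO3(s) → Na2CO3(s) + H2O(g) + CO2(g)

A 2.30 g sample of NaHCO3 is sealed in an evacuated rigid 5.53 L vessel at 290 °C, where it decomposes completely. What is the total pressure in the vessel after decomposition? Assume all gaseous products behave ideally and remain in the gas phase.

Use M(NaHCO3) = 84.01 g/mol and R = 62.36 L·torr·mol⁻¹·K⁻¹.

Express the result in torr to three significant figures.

n(NaHCO3) = 2.30 / 84.01 = 0.02738 mol
n(gas produced) = (2/2) × 0.02738 = 0.02738 mol
P = nRT/V = 0.02738 × 62.36 × 563.15 / 5.53 = 173.9 torr

174 torr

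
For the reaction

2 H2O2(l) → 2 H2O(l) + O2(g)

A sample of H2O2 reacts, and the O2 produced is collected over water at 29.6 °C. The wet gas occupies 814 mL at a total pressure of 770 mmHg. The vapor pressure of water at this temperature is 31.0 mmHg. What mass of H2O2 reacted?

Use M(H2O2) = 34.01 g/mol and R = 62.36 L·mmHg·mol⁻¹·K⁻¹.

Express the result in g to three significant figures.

P(O2) = 770 − 31.0 = 739.0 mmHg
n(O2) = PV/RT = (739.0 × 0.8140) / (62.36 × 302.75) = 0.03186 mol
n(H2O2) = (2/1) × 0.03186 = 0.06372 mol
m(H2O2) = 0.06372 × 34.01 = 2.167 g

2.17 g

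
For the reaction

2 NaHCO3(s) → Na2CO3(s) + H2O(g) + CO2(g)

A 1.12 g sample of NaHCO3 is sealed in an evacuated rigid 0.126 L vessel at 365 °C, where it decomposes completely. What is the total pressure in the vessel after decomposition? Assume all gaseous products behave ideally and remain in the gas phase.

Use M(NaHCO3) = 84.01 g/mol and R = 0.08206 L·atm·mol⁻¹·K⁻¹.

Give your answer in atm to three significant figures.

5.54 atm

n(NaHCO3) = 1.12 / 84.01 = 0.01333 mol
n(gas produced) = (2/2) × 0.01333 = 0.01333 mol
P = nRT/V = 0.01333 × 0.08206 × 638.15 / 0.126 = 5.540 atm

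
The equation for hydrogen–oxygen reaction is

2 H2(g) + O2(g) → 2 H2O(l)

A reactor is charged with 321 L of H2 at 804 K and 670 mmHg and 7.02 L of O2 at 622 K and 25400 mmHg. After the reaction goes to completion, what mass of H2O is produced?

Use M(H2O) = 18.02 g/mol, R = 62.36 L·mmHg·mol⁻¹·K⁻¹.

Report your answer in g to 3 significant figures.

n(H2) = PV/RT = (670 × 321) / (62.36 × 804) = 4.290 mol
n(O2) = PV/RT = (25400 × 7.02) / (62.36 × 622) = 4.597 mol
For 4.290 mol H2, stoichiometry requires (1/2) × 4.290 = 2.145 mol O2; 4.597 mol is available, so H2 is limiting.
n(H2O) = (2/2) × 4.290 = 4.290 mol
m(H2O) = 4.290 × 18.02 = 77.31 g

77.3 g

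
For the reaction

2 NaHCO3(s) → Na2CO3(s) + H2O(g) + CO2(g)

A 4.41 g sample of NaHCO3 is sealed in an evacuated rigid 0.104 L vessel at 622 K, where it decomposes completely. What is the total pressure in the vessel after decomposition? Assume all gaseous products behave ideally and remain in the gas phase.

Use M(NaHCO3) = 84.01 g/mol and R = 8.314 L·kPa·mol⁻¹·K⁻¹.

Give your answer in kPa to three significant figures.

2610 kPa

n(NaHCO3) = 4.41 / 84.01 = 0.05249 mol
n(gas produced) = (2/2) × 0.05249 = 0.05249 mol
P = nRT/V = 0.05249 × 8.314 × 622 / 0.104 = 2610 kPa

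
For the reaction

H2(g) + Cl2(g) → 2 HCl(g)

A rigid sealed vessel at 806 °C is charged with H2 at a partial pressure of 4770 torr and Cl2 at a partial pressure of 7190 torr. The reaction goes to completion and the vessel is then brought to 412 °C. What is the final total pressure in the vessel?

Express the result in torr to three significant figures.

Because the vessel is rigid and T is held at 806 °C, work the stoichiometry in partial pressures (P_i = n_iRT/V).
P(Cl2) required for 4770 torr of H2 = (1/1) × 4770 = 4770 torr; available 7190 torr, so H2 is limiting.
P(Cl2) remaining = 7190 − (1/1) × 4770 = 2420 torr
P(gaseous products) = (2)/1 × 4770 = 9540 torr
P_total at 806 °C = 2420 + 9540 = 11960 torr
Scaling to 412 °C: P = 11960 × 685.15/1079.15 = 7593 torr

7590 torr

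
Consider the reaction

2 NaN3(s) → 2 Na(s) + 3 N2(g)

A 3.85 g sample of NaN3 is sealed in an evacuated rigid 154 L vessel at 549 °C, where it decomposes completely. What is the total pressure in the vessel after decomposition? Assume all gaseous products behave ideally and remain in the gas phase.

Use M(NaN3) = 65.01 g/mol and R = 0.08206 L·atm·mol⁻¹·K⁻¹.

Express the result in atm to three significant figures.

n(NaN3) = 3.85 / 65.01 = 0.05922 mol
n(gas produced) = (3/2) × 0.05922 = 0.08883 mol
P = nRT/V = 0.08883 × 0.08206 × 822.15 / 154 = 0.03892 atm

0.0389 atm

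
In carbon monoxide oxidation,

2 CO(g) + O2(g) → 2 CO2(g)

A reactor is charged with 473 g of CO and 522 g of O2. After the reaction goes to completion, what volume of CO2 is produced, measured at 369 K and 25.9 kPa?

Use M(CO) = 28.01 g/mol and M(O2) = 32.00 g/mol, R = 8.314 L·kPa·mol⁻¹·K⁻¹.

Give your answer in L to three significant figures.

n(CO) = 473 / 28.01 = 16.89 mol
n(O2) = 522 / 32.00 = 16.31 mol
For 16.89 mol CO, stoichiometry requires (1/2) × 16.89 = 8.445 mol O2; 16.31 mol is available, so CO is limiting.
n(CO2) = (2/2) × 16.89 = 16.89 mol
V(CO2) = nRT/P = 16.89 × 8.314 × 369 / 25.9 = 2001 L

2000 L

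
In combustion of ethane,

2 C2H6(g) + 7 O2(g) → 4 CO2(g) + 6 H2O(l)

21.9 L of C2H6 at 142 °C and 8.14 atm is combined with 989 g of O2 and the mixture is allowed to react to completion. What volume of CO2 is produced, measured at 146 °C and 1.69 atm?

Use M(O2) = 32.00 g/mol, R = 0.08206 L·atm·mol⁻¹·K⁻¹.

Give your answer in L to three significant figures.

n(C2H6) = PV/RT = (8.14 × 21.9) / (0.08206 × 415.15) = 5.233 mol
n(O2) = 989 / 32.00 = 30.91 mol
For 5.233 mol C2H6, stoichiometry requires (7/2) × 5.233 = 18.32 mol O2; 30.91 mol is available, so C2H6 is limiting.
n(CO2) = (4/2) × 5.233 = 10.47 mol
V(CO2) = nRT/P = 10.47 × 0.08206 × 419.15 / 1.69 = 213.1 L

213 L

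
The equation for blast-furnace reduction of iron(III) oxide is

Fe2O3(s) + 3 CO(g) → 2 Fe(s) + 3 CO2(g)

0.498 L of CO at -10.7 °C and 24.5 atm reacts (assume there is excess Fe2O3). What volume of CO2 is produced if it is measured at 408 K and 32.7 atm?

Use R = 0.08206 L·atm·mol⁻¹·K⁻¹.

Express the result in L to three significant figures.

0.580 L

n(CO) = PV/RT = (24.5 × 0.498) / (0.08206 × 262.45) = 0.5665 mol
n(CO2) = (3/3) × 0.5665 = 0.5665 mol
V = nRT/P = 0.5665 × 0.08206 × 408 / 32.7 = 0.5800 L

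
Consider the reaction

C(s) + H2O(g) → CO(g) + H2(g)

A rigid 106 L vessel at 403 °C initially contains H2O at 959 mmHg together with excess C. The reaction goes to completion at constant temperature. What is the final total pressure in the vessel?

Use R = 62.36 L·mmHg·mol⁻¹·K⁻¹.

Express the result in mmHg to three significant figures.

1920 mmHg

At constant T and V, P ∝ n(gas): 1 mol gas → 2 mol gas.
P_final = (2/1) × 959 = 1918 mmHg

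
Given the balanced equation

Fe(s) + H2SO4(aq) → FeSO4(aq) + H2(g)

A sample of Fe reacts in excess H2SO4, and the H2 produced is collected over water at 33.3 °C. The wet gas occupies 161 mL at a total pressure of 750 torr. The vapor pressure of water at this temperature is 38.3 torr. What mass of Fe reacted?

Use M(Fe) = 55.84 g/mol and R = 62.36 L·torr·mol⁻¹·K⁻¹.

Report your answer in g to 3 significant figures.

P(H2) = 750 − 38.3 = 711.7 torr
n(H2) = PV/RT = (711.7 × 0.1610) / (62.36 × 306.45) = 0.005996 mol
n(Fe) = (1/1) × 0.005996 = 0.005996 mol
m(Fe) = 0.005996 × 55.84 = 0.3348 g

0.335 g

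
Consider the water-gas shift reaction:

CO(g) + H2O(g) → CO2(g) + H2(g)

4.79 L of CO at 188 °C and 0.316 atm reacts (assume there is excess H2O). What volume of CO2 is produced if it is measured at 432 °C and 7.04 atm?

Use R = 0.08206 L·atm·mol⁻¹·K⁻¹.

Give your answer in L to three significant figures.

n(CO) = PV/RT = (0.316 × 4.79) / (0.08206 × 461.15) = 0.04000 mol
n(CO2) = (1/1) × 0.04000 = 0.04000 mol
V = nRT/P = 0.04000 × 0.08206 × 705.15 / 7.04 = 0.3288 L

0.329 L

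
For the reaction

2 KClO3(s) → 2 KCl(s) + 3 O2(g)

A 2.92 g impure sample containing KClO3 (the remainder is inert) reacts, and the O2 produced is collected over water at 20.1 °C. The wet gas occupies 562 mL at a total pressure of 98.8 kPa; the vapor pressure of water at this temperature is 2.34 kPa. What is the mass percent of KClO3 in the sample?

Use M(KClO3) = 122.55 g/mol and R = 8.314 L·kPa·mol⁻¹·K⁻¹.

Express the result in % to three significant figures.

62.2 %

P(O2) = 98.8 − 2.34 = 96.46 kPa
n(O2) = PV/RT = (96.46 × 0.5620) / (8.314 × 293.25) = 0.02223 mol
n(KClO3) = (2/3) × 0.02223 = 0.01482 mol
m(KClO3) = 0.01482 × 122.55 = 1.816 g
%KClO3 = 1.816 / 2.92 × 100 = 62.19%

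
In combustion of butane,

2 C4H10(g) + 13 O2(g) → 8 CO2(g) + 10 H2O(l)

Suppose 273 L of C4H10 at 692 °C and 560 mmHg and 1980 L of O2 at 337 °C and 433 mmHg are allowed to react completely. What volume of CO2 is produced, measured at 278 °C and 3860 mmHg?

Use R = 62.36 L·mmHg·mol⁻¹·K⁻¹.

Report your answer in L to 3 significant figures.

90.5 L

n(C4H10) = PV/RT = (560 × 273) / (62.36 × 965.15) = 2.540 mol
n(O2) = PV/RT = (433 × 1980) / (62.36 × 610.15) = 22.53 mol
For 2.540 mol C4H10, stoichiometry requires (13/2) × 2.540 = 16.51 mol O2; 22.53 mol is available, so C4H10 is limiting.
n(CO2) = (8/2) × 2.540 = 10.16 mol
V(CO2) = nRT/P = 10.16 × 62.36 × 551.15 / 3860 = 90.47 L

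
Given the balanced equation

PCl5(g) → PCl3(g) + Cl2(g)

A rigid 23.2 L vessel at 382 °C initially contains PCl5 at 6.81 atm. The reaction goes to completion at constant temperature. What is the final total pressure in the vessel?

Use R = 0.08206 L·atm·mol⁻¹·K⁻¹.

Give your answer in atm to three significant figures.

At constant T and V, P ∝ n(gas): 1 mol gas → 2 mol gas.
P_final = (2/1) × 6.81 = 13.62 atm

13.6 atm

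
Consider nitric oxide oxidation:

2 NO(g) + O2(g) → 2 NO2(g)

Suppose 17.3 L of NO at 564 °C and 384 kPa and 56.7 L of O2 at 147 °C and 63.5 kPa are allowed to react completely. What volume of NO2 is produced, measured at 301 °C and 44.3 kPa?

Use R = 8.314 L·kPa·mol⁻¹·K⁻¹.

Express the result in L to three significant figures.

n(NO) = PV/RT = (384 × 17.3) / (8.314 × 837.15) = 0.9545 mol
n(O2) = PV/RT = (63.5 × 56.7) / (8.314 × 420.15) = 1.031 mol
For 0.9545 mol NO, stoichiometry requires (1/2) × 0.9545 = 0.4773 mol O2; 1.031 mol is available, so NO is limiting.
n(NO2) = (2/2) × 0.9545 = 0.9545 mol
V(NO2) = nRT/P = 0.9545 × 8.314 × 574.15 / 44.3 = 102.9 L

103 L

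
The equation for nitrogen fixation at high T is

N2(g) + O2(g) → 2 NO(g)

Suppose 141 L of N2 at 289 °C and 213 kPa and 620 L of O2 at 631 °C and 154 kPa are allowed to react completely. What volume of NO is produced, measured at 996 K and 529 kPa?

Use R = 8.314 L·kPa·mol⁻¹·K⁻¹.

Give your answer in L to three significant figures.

201 L

n(N2) = PV/RT = (213 × 141) / (8.314 × 562.15) = 6.426 mol
n(O2) = PV/RT = (154 × 620) / (8.314 × 904.15) = 12.70 mol
For 6.426 mol N2, stoichiometry requires (1/1) × 6.426 = 6.426 mol O2; 12.70 mol is available, so N2 is limiting.
n(NO) = (2/1) × 6.426 = 12.85 mol
V(NO) = nRT/P = 12.85 × 8.314 × 996 / 529 = 201.1 L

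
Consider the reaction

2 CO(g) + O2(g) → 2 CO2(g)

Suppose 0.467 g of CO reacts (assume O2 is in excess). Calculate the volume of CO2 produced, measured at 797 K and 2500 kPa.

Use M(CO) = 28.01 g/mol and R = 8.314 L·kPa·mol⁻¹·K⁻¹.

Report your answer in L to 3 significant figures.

n(CO) = 0.4670 / 28.01 = 0.01667 mol
n(CO2) = (2/2) × 0.01667 = 0.01667 mol
V = nRT/P = 0.01667 × 8.314 × 797 / 2500 = 0.04418 L

0.0442 L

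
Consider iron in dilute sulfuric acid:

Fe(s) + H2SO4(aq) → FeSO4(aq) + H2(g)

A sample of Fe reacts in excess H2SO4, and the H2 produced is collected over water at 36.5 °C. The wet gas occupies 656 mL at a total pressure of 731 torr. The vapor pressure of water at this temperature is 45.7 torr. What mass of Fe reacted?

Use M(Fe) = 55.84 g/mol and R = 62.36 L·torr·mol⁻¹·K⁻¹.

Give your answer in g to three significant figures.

1.30 g

P(H2) = 731 − 45.7 = 685.3 torr
n(H2) = PV/RT = (685.3 × 0.6560) / (62.36 × 309.65) = 0.02328 mol
n(Fe) = (1/1) × 0.02328 = 0.02328 mol
m(Fe) = 0.02328 × 55.84 = 1.300 g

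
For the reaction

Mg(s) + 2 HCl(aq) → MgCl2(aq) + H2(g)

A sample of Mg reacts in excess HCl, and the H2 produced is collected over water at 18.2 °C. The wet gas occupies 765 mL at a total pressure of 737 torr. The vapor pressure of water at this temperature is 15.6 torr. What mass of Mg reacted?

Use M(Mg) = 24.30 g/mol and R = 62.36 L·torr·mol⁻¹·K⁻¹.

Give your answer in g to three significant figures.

0.738 g

P(H2) = 737 − 15.6 = 721.4 torr
n(H2) = PV/RT = (721.4 × 0.7650) / (62.36 × 291.35) = 0.03038 mol
n(Mg) = (1/1) × 0.03038 = 0.03038 mol
m(Mg) = 0.03038 × 24.30 = 0.7382 g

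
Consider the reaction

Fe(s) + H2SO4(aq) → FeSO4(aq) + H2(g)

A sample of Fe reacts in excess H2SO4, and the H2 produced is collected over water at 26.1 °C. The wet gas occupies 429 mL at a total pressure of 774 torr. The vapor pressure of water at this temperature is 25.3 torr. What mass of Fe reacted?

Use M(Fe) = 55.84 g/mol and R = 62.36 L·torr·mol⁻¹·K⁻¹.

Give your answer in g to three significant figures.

P(H2) = 774 − 25.3 = 748.7 torr
n(H2) = PV/RT = (748.7 × 0.4290) / (62.36 × 299.25) = 0.01721 mol
n(Fe) = (1/1) × 0.01721 = 0.01721 mol
m(Fe) = 0.01721 × 55.84 = 0.9610 g

0.961 g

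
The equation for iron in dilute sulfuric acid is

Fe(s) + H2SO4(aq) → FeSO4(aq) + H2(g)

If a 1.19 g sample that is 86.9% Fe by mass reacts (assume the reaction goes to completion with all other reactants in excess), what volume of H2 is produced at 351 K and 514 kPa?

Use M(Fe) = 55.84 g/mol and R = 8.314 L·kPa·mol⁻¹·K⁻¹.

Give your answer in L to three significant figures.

mass of Fe = 1.19 × 86.9/100 = 1.034 g
n(Fe) = 1.034 / 55.84 = 0.01852 mol
n(H2) = (1/1) × 0.01852 = 0.01852 mol
V = nRT/P = 0.01852 × 8.314 × 351 / 514 = 0.1051 L

0.105 L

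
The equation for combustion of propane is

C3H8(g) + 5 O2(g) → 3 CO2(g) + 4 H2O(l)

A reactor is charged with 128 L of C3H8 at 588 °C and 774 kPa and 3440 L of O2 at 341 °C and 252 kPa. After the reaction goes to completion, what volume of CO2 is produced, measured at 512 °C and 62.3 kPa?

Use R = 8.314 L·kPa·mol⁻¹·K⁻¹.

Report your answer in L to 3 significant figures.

n(C3H8) = PV/RT = (774 × 128) / (8.314 × 861.15) = 13.84 mol
n(O2) = PV/RT = (252 × 3440) / (8.314 × 614.15) = 169.8 mol
For 13.84 mol C3H8, stoichiometry requires (5/1) × 13.84 = 69.20 mol O2; 169.8 mol is available, so C3H8 is limiting.
n(CO2) = (3/1) × 13.84 = 41.52 mol
V(CO2) = nRT/P = 41.52 × 8.314 × 785.15 / 62.3 = 4350 L

4350 L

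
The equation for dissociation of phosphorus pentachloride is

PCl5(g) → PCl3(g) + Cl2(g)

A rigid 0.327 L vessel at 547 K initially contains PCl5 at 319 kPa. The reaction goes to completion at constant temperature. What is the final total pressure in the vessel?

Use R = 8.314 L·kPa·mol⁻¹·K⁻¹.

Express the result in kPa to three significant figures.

At constant T and V, P ∝ n(gas): 1 mol gas → 2 mol gas.
P_final = (2/1) × 319 = 638.0 kPa

638 kPa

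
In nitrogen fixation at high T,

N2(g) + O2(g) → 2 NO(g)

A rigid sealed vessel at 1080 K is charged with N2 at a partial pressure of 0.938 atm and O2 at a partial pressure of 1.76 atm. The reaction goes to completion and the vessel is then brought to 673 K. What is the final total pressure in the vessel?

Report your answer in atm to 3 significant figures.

1.68 atm

With V and T fixed, P_i ∝ n_i, so the mole ratios apply directly to partial pressures at 1080 K.
P(O2) required for 0.938 atm of N2 = (1/1) × 0.938 = 0.9380 atm; available 1.76 atm, so N2 is limiting.
P(O2) remaining = 1.76 − (1/1) × 0.938 = 0.8220 atm
P(gaseous products) = (2)/1 × 0.938 = 1.876 atm
P_total at 1080 K = 0.8220 + 1.876 = 2.698 atm
Scaling to 673 K: P = 2.698 × 673/1080 = 1.681 atm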